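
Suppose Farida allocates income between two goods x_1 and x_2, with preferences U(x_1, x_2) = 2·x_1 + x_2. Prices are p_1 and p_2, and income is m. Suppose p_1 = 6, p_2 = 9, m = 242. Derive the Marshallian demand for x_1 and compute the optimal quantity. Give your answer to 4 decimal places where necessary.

x_1* = 40.3333

Perfect substitutes: compare marginal utility per dollar. 2/p_1 vs 1/p_2 → 0.3333 vs 0.1111.
x_1 gives more utility per dollar, so spend all income on x_1: x_1* = m/p_1, x_2* = 0.
Numerically: x_1* = 40.3333, x_2* = 0.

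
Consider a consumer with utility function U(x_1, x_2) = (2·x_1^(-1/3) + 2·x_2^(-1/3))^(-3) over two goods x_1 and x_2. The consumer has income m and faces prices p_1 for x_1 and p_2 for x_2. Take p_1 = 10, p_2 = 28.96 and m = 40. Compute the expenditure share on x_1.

share on x_1 = 0.4339

From the CES first-order condition, (x_2/x_1)^(4/3) = p_1/p_2.
Hence x_2/x_1 = (p_1/p_2)^(1/(4/3)), i.e. raised to the 0.75 power.
Substitute x_2 = (x_2/x_1)·x_1 into the budget: x_1* = m/(p_1 + p_2·(x_2/x_1)).
Numerically x_2/x_1 = 0.450455, so x_1* = 40/(10 + 28.96·0.450455) = 1.7357 and x_2* = 0.450455·1.7357 = 0.7819.
Expenditure on x_1: 10·1.7357 = 17.3572; share = 0.4339.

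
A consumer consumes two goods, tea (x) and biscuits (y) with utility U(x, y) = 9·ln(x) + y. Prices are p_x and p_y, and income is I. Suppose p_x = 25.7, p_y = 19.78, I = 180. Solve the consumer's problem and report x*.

So x*(p_x,p_y) = 9·p_y/p_x, independent of income; and y* = (I − 9·p_y)/p_y.
At the given prices: x* = 9·19.78/25.7 = 6.9268.

x* = 6.9268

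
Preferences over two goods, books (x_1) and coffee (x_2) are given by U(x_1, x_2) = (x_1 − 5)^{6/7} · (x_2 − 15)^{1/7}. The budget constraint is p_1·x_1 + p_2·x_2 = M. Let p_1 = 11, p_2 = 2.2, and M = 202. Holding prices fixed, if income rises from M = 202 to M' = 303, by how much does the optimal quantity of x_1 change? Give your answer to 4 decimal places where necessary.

Let x_1' = x_1−5, x_2' = x_2−15. MRS = 6·x_2'/x_1' = p_1/p_2.
After buying the subsistence bundle (5, 15), a share 6/7 of the remaining income goes to x_1: x_1* = 5 + 6/7·(M − 5p_1 − 15p_2)/p_1.
Discretionary income = 202 − 5·11 − 15·2.2 = 114; x_1* = 5 + 6/7·114/11 = 13.8831.
At M' = 303: x_1* = 21.7532. Change: 21.7532 − 13.8831 = 7.8701.

Δx_1* = 7.8701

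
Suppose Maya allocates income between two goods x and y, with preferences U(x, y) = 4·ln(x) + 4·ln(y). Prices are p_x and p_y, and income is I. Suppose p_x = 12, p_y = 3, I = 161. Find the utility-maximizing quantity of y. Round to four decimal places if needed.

MU_x/MU_y = (4·y)/(4·x); tangency sets this equal to p_x/p_y.
So 4·p_y·y = 4·p_x·x; combined with the budget, a share 0.5 of income goes to x.
Demand: x*(p_x,p_y,I) = 0.5·I/p_x and y* = 0.5·I/p_y.
At p_x=12, p_y=3, I=161: y* = 0.5·161/3 = 26.8333.

y* = 26.8333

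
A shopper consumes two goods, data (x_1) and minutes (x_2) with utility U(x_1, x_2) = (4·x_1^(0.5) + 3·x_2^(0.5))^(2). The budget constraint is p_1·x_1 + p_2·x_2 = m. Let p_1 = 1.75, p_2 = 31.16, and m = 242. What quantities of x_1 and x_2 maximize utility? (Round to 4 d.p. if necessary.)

Substitute x_2 = (x_2/x_1)·x_1 into the budget: x_1* = m/(p_1 + p_2·(x_2/x_1)).
Numerically x_2/x_1 = 0.001774, so x_1* = 242/(1.75 + 31.16·0.001774) = 134.0509 and x_2* = 0.001774·134.0509 = 0.2378.

x_1* = 134.0509, x_2* = 0.2378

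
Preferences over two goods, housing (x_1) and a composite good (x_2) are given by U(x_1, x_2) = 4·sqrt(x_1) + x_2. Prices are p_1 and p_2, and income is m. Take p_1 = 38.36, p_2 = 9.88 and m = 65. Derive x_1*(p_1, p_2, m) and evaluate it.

Thus x_1* = (2·p_2/p_1)² — independent of m — with the rest of income spent on x_2.
Plugging in: x_1* = (2·9.88/38.36)² = 0.2653.

x_1* = 0.2653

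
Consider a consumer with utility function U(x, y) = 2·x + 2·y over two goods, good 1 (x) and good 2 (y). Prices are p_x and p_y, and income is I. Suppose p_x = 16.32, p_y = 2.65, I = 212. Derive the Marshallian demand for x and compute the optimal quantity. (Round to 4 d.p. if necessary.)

Linear utility — the consumer picks whichever good has higher MU/price: 2/16.32 = 0.1225 vs 2/2.65 = 0.7547.
y gives more utility per dollar, so spend all income on y: y* = I/p_y, x* = 0.
Numerically: x* = 0, y* = 80.

x* = 0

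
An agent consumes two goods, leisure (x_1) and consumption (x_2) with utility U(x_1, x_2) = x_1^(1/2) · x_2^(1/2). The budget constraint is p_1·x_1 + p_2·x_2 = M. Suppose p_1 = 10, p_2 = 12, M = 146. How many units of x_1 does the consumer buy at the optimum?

The MRS is x_2/x_1. Set MRS = p_1/p_2.
So 0.5·p_2·x_2 = 0.5·p_1·x_1; combined with the budget, a share 0.5 of income goes to x_1.
Demand: x_1*(p_1,p_2,M) = 0.5·M/p_1 and x_2* = 0.5·M/p_2.
At p_1=10, p_2=12, M=146: x_1* = 0.5·146/10 = 7.3.

x_1* = 7.3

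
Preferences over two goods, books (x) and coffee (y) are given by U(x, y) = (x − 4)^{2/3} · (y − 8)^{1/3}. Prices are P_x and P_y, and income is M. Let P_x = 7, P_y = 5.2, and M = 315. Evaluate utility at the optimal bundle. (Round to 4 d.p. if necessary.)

V = 20.4821

MRS = 2·(y−8)/(x−4). Tangency with P_x/P_y gives y−8 = (1/2)·(P_x/P_y)·(x−4).
Substituting into the budget: x* = 4 + 2/3·(M − 4·P_x − 8·P_y)/P_x, and y* = 8 + 1/3·(…)/P_y.
Discretionary income = 315 − 4·7 − 8·5.2 = 245.4; x* = 4 + 2/3·245.4/7 = 27.3714; y* = 8 + 1/3·245.4/5.2 = 23.7308.
Utility at the optimum: U(27.3714, 23.7308) = 20.4821.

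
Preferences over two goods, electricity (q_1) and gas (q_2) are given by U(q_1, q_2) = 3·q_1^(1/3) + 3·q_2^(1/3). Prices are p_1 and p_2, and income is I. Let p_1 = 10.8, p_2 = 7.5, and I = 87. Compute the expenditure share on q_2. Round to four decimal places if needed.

From the CES first-order condition, (q_2/q_1)^(2/3) = p_1/p_2.
Hence q_2/q_1 = (p_1/p_2)^(1/(2/3)), i.e. raised to the 1.5 power.
Substitute q_2 = (q_2/q_1)·q_1 into the budget: q_1* = I/(p_1 + p_2·(q_2/q_1)).
Numerically q_2/q_1 = 1.728, so q_1* = 87/(10.8 + 7.5·1.728) = 3.6616 and q_2* = 1.728·3.6616 = 6.3273.
Expenditure on q_2: 7.5·6.3273 = 47.4545; share = 0.5455.

share on q_2 = 0.5455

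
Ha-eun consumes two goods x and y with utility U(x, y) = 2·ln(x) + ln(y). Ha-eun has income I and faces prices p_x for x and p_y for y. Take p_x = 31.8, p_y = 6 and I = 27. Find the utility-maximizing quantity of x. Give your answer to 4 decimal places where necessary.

x* = 0.566

The MRS is 2·y/x. Set MRS = p_x/p_y.
Rearranging, p_y·y = (1/2)·p_x·x. Substituting into the budget gives p_x·x·(1 + (1/2)) = I.
Demand: x*(p_x,p_y,I) = 2/3·I/p_x and y* = 1/3·I/p_y.
At p_x=31.8, p_y=6, I=27: x* = 2/3·27/31.8 = 0.566.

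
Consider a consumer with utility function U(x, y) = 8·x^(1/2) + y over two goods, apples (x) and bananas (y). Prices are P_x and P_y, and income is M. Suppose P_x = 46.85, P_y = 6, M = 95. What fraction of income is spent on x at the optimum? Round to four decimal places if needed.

Thus x* = (4·P_y/P_x)² — independent of M — with the rest of income spent on y.
Plugging in: x* = (4·6/46.85)² = 0.2624, y* = 13.7842.
Expenditure on x: 46.85·0.2624 = 12.2946; share = 0.1294.

share on x = 0.1294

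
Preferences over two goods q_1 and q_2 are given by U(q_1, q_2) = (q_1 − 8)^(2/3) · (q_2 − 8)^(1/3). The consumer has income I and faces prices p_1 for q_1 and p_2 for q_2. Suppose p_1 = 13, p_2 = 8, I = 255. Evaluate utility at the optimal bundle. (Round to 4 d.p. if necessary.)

MRS = 2·(q_2−8)/(q_1−8). Tangency with p_1/p_2 gives q_2−8 = (1/2)·(p_1/p_2)·(q_1−8).
Substituting into the budget: q_1* = 8 + 2/3·(I − 8·p_1 − 8·p_2)/p_1, and q_2* = 8 + 1/3·(…)/p_2.
Discretionary income = 255 − 8·13 − 8·8 = 87; q_1* = 8 + 2/3·87/13 = 12.4615; q_2* = 8 + 1/3·87/8 = 11.625.
Utility at the optimum: U(12.4615, 11.625) = 4.1632.

V = 4.1632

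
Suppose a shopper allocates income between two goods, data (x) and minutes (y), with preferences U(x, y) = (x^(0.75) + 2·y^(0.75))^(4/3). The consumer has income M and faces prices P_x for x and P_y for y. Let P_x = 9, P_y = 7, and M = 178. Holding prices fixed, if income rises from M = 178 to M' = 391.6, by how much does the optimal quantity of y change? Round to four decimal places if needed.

Δy* = 29.6426

From the CES first-order condition, (1/2)·(y/x)^(0.25) = P_x/P_y.
Hence y/x = (2·P_x/P_y)^(1/(0.25)), i.e. raised to the 4 power.
Substitute y = (y/x)·x into the budget: x* = M/(P_x + P_y·(y/x)).
Numerically y/x = 43.721783, so x* = 178/(9 + 7·43.721783) = 0.565 and y* = 43.721783·0.565 = 24.7022.
At M' = 391.6: y* = 54.3448. Change: 54.3448 − 24.7022 = 29.6426.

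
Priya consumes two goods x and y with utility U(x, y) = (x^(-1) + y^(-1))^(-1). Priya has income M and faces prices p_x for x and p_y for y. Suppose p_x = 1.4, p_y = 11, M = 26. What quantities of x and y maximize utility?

MU_x ∝ x^(-2), MU_y ∝ y^(-2), so MRS = (y/x)^(2) = p_x/p_y.
Hence y/x = (p_x/p_y)^(1/(2)), i.e. raised to the 0.5 power.
Substitute y = (y/x)·x into the budget: x* = M/(p_x + p_y·(y/x)).
Numerically y/x = 0.356753, so x* = 26/(1.4 + 11·0.356753) = 4.8833 and y* = 0.356753·4.8833 = 1.7421.

x* = 4.8833, y* = 1.7421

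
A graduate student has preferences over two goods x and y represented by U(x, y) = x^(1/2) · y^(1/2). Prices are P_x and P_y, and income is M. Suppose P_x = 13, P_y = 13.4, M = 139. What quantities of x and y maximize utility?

x* = 5.3462, y* = 5.1866

Tangency: MRS = y/x = P_x/P_y.
Rearranging, P_y·y = P_x·x. Substituting into the budget gives P_x·x·(1 + 1) = M.
Demand: x*(P_x,P_y,M) = 0.5·M/P_x and y* = 0.5·M/P_y.
At P_x=13, P_y=13.4, M=139: x* = 0.5·139/13 = 5.3462, y* = 5.1866.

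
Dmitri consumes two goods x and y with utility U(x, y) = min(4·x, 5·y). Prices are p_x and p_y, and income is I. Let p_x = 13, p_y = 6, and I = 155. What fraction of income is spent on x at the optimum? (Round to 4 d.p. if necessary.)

share on x = 0.7303

Leontief preferences: the optimum is at the kink where x/5 = y/4, i.e. y = (4/5)·x.
Budget: p_x·x + p_y·(4/5)·x = I, so (5·p_x + 4·p_y)·x = 5·I.
Demand: x*(p_x,p_y,I) = 5·I/(5·p_x + 4·p_y), y* = 4·I/(5·p_x + 4·p_y).
Here 5·13 + 4·6 = 89, giving x* = 8.7079 and y* = 6.9663.
Expenditure on x: 13·8.7079 = 113.2022; share = 0.7303.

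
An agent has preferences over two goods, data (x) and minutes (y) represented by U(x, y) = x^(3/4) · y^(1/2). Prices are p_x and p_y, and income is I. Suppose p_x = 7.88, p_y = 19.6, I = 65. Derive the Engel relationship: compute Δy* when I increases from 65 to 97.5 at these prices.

The MRS is (3/2)·y/x. Set MRS = p_x/p_y.
Rearranging, p_y·y = (2/3)·p_x·x. Substituting into the budget gives p_x·x·(1 + (2/3)) = I.
Demand: x*(p_x,p_y,I) = 0.6·I/p_x and y* = 0.4·I/p_y.
At p_x=7.88, p_y=19.6, I=65: y* = 0.4·65/19.6 = 1.3265.
At I' = 97.5: y* = 1.9898. Change: 1.9898 − 1.3265 = 0.6633.

Δy* = 0.6633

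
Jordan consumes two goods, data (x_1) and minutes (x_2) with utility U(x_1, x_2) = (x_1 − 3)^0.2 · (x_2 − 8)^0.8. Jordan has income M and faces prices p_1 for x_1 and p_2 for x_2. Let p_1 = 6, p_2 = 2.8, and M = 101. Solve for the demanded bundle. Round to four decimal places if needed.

This is Cobb-Douglas in (x_1−3, x_2−8): tangency gives 0.2·p_2·(x_2−8) = 0.8·p_1·(x_1−3).
After buying the subsistence bundle (3, 8), a share 0.2 of the remaining income goes to x_1: x_1* = 3 + 0.2·(M − 3p_1 − 8p_2)/p_1.
Discretionary income = 101 − 3·6 − 8·2.8 = 60.6; x_1* = 3 + 0.2·60.6/6 = 5.02; x_2* = 8 + 0.8·60.6/2.8 = 25.3143.

x_1* = 5.02, x_2* = 25.3143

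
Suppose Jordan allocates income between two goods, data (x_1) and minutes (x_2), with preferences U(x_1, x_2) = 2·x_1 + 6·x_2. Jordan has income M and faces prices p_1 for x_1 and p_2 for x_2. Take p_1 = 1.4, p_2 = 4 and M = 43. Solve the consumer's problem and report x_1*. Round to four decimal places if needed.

Linear utility — the consumer picks whichever good has higher MU/price: 2/1.4 = 1.4286 vs 6/4 = 1.5.
x_2 gives more utility per dollar, so spend all income on x_2: x_2* = M/p_2, x_1* = 0.
Numerically: x_1* = 0, x_2* = 10.75.

x_1* = 0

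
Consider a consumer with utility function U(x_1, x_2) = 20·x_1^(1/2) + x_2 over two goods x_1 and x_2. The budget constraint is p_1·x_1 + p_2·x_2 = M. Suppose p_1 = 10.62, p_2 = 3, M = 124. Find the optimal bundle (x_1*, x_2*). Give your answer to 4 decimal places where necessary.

x_1* = 7.9798, x_2* = 13.0847

Set MRS = p_1/p_2: 10·x_1^(−1/2) = p_1/p_2.
Solve: √x_1 = 10·p_2/p_1, so x_1*(p_1,p_2) = (10·p_2/p_1)², and x_2* = (M − p_1·x_1*)/p_2.
Plugging in: x_1* = (10·3/10.62)² = 7.9798, x_2* = 13.0847.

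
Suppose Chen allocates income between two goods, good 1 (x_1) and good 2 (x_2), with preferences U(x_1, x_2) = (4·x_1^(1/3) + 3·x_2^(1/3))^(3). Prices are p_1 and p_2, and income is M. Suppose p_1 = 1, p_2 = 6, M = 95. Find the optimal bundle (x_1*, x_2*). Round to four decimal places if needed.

x_1* = 75.089, x_2* = 3.3185

MRS = MU_x_1/MU_x_2 = (4/3)·(x_2/x_1)^(2/3). Set equal to p_1/p_2.
Hence x_2/x_1 = ((3/4)·p_1/p_2)^(1/(2/3)), i.e. raised to the 1.5 power.
With the ratio pinned down, the budget gives x_1* = M/(p_1 + p_2·(x_2/x_1)) and x_2* = (x_2/x_1)·x_1*.
Numerically x_2/x_1 = 0.044194, so x_1* = 95/(1 + 6·0.044194) = 75.089 and x_2* = 0.044194·75.089 = 3.3185.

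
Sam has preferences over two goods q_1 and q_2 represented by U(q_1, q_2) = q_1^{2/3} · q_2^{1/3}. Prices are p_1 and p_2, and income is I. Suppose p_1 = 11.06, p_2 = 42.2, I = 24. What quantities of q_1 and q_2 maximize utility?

MU_q_1/MU_q_2 = (2/3·q_2)/(1/3·q_1); tangency sets this equal to p_1/p_2.
So 2/3·p_2·q_2 = 1/3·p_1·q_1; combined with the budget, a share 2/3 of income goes to q_1.
Demand: q_1*(p_1,p_2,I) = 2/3·I/p_1 and q_2* = 1/3·I/p_2.
At p_1=11.06, p_2=42.2, I=24: q_1* = 2/3·24/11.06 = 1.4467, q_2* = 0.1896.

q_1* = 1.4467, q_2* = 0.1896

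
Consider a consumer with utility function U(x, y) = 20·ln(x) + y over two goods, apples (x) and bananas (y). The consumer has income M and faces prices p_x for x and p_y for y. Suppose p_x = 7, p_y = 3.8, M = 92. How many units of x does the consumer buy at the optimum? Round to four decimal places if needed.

MU_x = 20/x, MU_y = 1. Tangency: 20/x = p_x/p_y.
So x*(p_x,p_y) = 20·p_y/p_x, independent of income; and y* = (M − 20·p_y)/p_y.
At the given prices: x* = 20·3.8/7 = 10.8571.

x* = 10.8571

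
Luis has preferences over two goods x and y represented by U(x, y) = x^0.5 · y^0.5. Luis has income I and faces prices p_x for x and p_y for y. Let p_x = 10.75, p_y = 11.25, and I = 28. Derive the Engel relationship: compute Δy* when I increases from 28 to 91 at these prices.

MU_x/MU_y = (0.5·y)/(0.5·x); tangency sets this equal to p_x/p_y.
Rearranging, p_y·y = p_x·x. Substituting into the budget gives p_x·x·(1 + 1) = I.
Demand: x*(p_x,p_y,I) = 0.5·I/p_x and y* = 0.5·I/p_y.
At p_x=10.75, p_y=11.25, I=28: y* = 0.5·28/11.25 = 1.2444.
At I' = 91: y* = 4.0444. Change: 4.0444 − 1.2444 = 2.8.

Δy* = 2.8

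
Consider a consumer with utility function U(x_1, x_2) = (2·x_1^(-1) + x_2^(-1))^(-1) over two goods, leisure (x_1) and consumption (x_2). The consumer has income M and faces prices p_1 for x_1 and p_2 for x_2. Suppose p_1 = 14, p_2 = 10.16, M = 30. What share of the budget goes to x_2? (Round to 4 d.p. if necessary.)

From the CES first-order condition, 2·(x_2/x_1)^(2) = p_1/p_2.
Solve for the ratio: x_2/x_1 = [(1/2)·p_1/p_2]^(0.5).
Substitute x_2 = (x_2/x_1)·x_1 into the budget: x_1* = M/(p_1 + p_2·(x_2/x_1)).
Numerically x_2/x_1 = 0.830046, so x_1* = 30/(14 + 10.16·0.830046) = 1.3373 and x_2* = 0.830046·1.3373 = 1.11.
Expenditure on x_2: 10.16·1.11 = 11.2778; share = 0.3759.

share on x_2 = 0.3759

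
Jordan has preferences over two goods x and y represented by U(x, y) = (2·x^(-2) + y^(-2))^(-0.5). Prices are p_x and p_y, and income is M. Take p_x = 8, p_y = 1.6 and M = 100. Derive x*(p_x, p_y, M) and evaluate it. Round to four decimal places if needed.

MRS = MU_x/MU_y = 2·(y/x)^(3). Set equal to p_x/p_y.
Hence y/x = ((1/2)·p_x/p_y)^(1/(3)), i.e. raised to the 1/3 power.
Substitute y = (y/x)·x into the budget: x* = M/(p_x + p_y·(y/x)).
Numerically y/x = 1.357209, so x* = 100/(8 + 1.6·1.357209) = 9.8314.

x* = 9.8314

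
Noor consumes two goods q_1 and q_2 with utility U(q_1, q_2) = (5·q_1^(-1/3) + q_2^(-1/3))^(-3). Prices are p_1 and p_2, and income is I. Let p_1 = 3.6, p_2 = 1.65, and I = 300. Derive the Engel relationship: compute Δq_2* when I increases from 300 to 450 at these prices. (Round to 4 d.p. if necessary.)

MU_q_1 ∝ 5·q_1^(-4/3), MU_q_2 ∝ q_2^(-4/3), so MRS = 5·(q_2/q_1)^(4/3) = p_1/p_2.
Hence q_2/q_1 = ((1/5)·p_1/p_2)^(1/(4/3)), i.e. raised to the 0.75 power.
Substitute q_2 = (q_2/q_1)·q_1 into the budget: q_1* = I/(p_1 + p_2·(q_2/q_1)).
Numerically q_2/q_1 = 0.536891, so q_1* = 300/(3.6 + 1.65·0.536891) = 66.8766 and q_2* = 0.536891·66.8766 = 35.9055.
At I' = 450: q_2* = 53.8582. Change: 53.8582 − 35.9055 = 17.9527.

Δq_2* = 17.9527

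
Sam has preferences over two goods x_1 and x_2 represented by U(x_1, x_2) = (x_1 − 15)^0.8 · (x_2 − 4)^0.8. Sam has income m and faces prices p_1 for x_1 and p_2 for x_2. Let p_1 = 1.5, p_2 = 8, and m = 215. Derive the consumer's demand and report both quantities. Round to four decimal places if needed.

x_1* = 68.5, x_2* = 14.0312

MRS = (x_2−4)/(x_1−15). Tangency with p_1/p_2 gives x_2−4 = (p_1/p_2)·(x_1−15).
Substituting into the budget: x_1* = 15 + 0.5·(m − 15·p_1 − 4·p_2)/p_1, and x_2* = 4 + 0.5·(…)/p_2.
Discretionary income = 215 − 15·1.5 − 4·8 = 160.5; x_1* = 15 + 0.5·160.5/1.5 = 68.5; x_2* = 4 + 0.5·160.5/8 = 14.0312.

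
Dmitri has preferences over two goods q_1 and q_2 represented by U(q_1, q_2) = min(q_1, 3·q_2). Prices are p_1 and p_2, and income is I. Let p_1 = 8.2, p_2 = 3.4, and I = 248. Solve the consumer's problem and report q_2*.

Leontief preferences: the optimum is at the kink where q_1/3 = q_2/1, i.e. q_2 = (1/3)·q_1.
Budget: p_1·q_1 + p_2·(1/3)·q_1 = I, so (3·p_1 + p_2)·q_1 = 3·I.
Demand: q_1*(p_1,p_2,I) = 3·I/(3·p_1 + p_2), q_2* = I/(3·p_1 + p_2).
Here 3·8.2 + 3.4 = 28, giving q_2* = 8.8571.

q_2* = 8.8571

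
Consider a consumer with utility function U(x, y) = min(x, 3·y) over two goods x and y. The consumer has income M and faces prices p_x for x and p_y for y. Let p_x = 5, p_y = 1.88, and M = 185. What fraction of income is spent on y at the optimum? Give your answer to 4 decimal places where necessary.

share on y = 0.1114

With perfect complements, no substitution: consume in ratio x:y = 3:1.
Budget: p_x·x + p_y·(1/3)·x = M, so (3·p_x + p_y)·x = 3·M.
Demand: x*(p_x,p_y,M) = 3·M/(3·p_x + p_y), y* = M/(3·p_x + p_y).
Here 3·5 + 1.88 = 16.88, giving x* = 32.8791 and y* = 10.9597.
Expenditure on y: 1.88·10.9597 = 20.6043; share = 0.1114.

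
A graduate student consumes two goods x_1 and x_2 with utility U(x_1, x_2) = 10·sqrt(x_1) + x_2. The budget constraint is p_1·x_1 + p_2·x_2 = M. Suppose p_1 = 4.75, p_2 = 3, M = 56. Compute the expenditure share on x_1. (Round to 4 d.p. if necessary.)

MU_x_1 = 5/√x_1, MU_x_2 = 1. Tangency: 5/√x_1 = p_1/p_2.
Solve: √x_1 = 5·p_2/p_1, so x_1*(p_1,p_2) = (5·p_2/p_1)², and x_2* = (M − p_1·x_1*)/p_2.
Plugging in: x_1* = (5·3/4.75)² = 9.9723, x_2* = 2.8772.
Expenditure on x_1: 4.75·9.9723 = 47.3684; share = 0.8459.

share on x_1 = 0.8459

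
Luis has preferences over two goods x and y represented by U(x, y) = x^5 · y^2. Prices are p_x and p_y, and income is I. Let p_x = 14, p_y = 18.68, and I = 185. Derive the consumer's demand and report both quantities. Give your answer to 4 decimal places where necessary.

MU_x/MU_y = (5·y)/(2·x); tangency sets this equal to p_x/p_y.
Rearranging, p_y·y = (2/5)·p_x·x. Substituting into the budget gives p_x·x·(1 + (2/5)) = I.
Demand: x*(p_x,p_y,I) = 5/7·I/p_x and y* = 2/7·I/p_y.
At p_x=14, p_y=18.68, I=185: x* = 5/7·185/14 = 9.4388, y* = 2.8296.

x* = 9.4388, y* = 2.8296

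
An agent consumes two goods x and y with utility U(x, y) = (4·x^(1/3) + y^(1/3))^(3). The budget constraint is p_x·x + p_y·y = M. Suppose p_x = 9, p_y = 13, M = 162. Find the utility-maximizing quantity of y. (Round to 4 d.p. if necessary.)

y* = 1.174

MU_x ∝ 4·x^(-2/3), MU_y ∝ y^(-2/3), so MRS = 4·(y/x)^(2/3) = p_x/p_y.
Hence y/x = ((1/4)·p_x/p_y)^(1/(2/3)), i.e. raised to the 1.5 power.
Substitute y = (y/x)·x into the budget: x* = M/(p_x + p_y·(y/x)).
Numerically y/x = 0.072004, so x* = 162/(9 + 13·0.072004) = 16.3043 and y* = 0.072004·16.3043 = 1.174.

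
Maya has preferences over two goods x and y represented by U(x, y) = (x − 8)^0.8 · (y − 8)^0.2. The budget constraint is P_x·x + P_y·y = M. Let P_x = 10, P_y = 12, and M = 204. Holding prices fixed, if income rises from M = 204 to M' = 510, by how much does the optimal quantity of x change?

Δx* = 24.48

Let x' = x−8, y' = y−8. MRS = 4·y'/x' = P_x/P_y.
After buying the subsistence bundle (8, 8), a share 0.8 of the remaining income goes to x: x* = 8 + 0.8·(M − 8P_x − 8P_y)/P_x.
Discretionary income = 204 − 8·10 − 8·12 = 28; x* = 8 + 0.8·28/10 = 10.24.
At M' = 510: x* = 34.72. Change: 34.72 − 10.24 = 24.48.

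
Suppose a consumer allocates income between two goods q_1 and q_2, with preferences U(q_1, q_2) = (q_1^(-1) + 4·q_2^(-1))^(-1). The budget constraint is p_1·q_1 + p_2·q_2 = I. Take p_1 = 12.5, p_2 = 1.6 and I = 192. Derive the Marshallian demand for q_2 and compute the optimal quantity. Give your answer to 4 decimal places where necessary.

q_2* = 50.0513

From the CES first-order condition, (1/4)·(q_2/q_1)^(2) = p_1/p_2.
Hence q_2/q_1 = (4·p_1/p_2)^(1/(2)), i.e. raised to the 0.5 power.
Substitute q_2 = (q_2/q_1)·q_1 into the budget: q_1* = I/(p_1 + p_2·(q_2/q_1)).
Numerically q_2/q_1 = 5.59017, so q_1* = 192/(12.5 + 1.6·5.59017) = 8.9534 and q_2* = 5.59017·8.9534 = 50.0513.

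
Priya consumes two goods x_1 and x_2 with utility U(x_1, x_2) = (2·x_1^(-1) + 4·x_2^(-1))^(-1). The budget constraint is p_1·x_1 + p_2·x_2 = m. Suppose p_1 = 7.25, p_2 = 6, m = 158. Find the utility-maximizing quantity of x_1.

x_1* = 9.5311

MRS = MU_x_1/MU_x_2 = (1/2)·(x_2/x_1)^(2). Set equal to p_1/p_2.
Hence x_2/x_1 = (2·p_1/p_2)^(1/(2)), i.e. raised to the 0.5 power.
Substitute x_2 = (x_2/x_1)·x_1 into the budget: x_1* = m/(p_1 + p_2·(x_2/x_1)).
Numerically x_2/x_1 = 1.554563, so x_1* = 158/(7.25 + 6·1.554563) = 9.5311.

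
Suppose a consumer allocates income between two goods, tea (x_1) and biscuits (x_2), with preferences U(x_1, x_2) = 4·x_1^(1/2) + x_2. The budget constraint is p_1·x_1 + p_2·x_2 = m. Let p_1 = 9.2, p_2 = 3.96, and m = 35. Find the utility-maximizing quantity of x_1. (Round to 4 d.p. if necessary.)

Utility is quasi-linear in x_2; the FOC for x_1 is 2/√x_1 = p_1/p_2.
Solve: √x_1 = 2·p_2/p_1, so x_1*(p_1,p_2) = (2·p_2/p_1)², and x_2* = (m − p_1·x_1*)/p_2.
Plugging in: x_1* = (2·3.96/9.2)² = 0.7411.

x_1* = 0.7411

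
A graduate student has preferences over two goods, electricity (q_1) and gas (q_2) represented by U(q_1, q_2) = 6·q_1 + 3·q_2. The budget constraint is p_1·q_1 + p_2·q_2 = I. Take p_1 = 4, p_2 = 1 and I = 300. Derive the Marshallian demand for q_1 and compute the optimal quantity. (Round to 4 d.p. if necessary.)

q_1* = 0

q_2 gives more utility per dollar, so spend all income on q_2: q_2* = I/p_2, q_1* = 0.
Numerically: q_1* = 0, q_2* = 300.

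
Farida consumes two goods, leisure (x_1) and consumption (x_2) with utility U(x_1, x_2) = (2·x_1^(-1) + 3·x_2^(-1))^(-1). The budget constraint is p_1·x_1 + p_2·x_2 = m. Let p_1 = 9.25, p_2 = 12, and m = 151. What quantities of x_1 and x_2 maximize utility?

MRS = MU_x_1/MU_x_2 = (2/3)·(x_2/x_1)^(2). Set equal to p_1/p_2.
Solve for the ratio: x_2/x_1 = [(3/2)·p_1/p_2]^(0.5).
With the ratio pinned down, the budget gives x_1* = m/(p_1 + p_2·(x_2/x_1)) and x_2* = (x_2/x_1)·x_1*.
Numerically x_2/x_1 = 1.075291, so x_1* = 151/(9.25 + 12·1.075291) = 6.8161 and x_2* = 1.075291·6.8161 = 7.3293.

x_1* = 6.8161, x_2* = 7.3293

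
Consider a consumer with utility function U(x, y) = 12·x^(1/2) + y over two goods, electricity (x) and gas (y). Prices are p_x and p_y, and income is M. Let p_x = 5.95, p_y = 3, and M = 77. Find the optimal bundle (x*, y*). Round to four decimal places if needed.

x* = 9.1519, y* = 7.5154

MU_x = 6/√x, MU_y = 1. Tangency: 6/√x = p_x/p_y.
Thus x* = (6·p_y/p_x)² — independent of M — with the rest of income spent on y.
Plugging in: x* = (6·3/5.95)² = 9.1519, y* = 7.5154.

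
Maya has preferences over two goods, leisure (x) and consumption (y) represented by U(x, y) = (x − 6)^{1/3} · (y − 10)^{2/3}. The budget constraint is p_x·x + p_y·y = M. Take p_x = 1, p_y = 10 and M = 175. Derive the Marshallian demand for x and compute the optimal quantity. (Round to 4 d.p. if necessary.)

x* = 29

This is Cobb-Douglas in (x−6, y−10): tangency gives 1/3·p_y·(y−10) = 2/3·p_x·(x−6).
After buying the subsistence bundle (6, 10), a share 1/3 of the remaining income goes to x: x* = 6 + 1/3·(M − 6p_x − 10p_y)/p_x.
Discretionary income = 175 − 6·1 − 10·10 = 69; x* = 6 + 1/3·69/1 = 29.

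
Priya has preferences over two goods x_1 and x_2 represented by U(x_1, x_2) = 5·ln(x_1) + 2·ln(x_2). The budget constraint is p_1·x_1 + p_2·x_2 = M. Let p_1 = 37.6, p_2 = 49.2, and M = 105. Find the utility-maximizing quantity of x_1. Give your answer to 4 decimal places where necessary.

x_1* = 1.9947

Demand: x_1*(p_1,p_2,M) = 5/7·M/p_1 and x_2* = 2/7·M/p_2.
At p_1=37.6, p_2=49.2, M=105: x_1* = 5/7·105/37.6 = 1.9947.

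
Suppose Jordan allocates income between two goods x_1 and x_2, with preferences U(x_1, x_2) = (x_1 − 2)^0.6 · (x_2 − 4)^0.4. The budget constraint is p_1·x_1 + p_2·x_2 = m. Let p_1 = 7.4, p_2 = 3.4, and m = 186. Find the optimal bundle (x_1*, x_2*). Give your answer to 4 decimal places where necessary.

x_1* = 14.7784, x_2* = 22.5412

MRS = (3/2)·(x_2−4)/(x_1−2). Tangency with p_1/p_2 gives x_2−4 = (2/3)·(p_1/p_2)·(x_1−2).
After buying the subsistence bundle (2, 4), a share 0.6 of the remaining income goes to x_1: x_1* = 2 + 0.6·(m − 2p_1 − 4p_2)/p_1.
Discretionary income = 186 − 2·7.4 − 4·3.4 = 157.6; x_1* = 2 + 0.6·157.6/7.4 = 14.7784; x_2* = 4 + 0.4·157.6/3.4 = 22.5412.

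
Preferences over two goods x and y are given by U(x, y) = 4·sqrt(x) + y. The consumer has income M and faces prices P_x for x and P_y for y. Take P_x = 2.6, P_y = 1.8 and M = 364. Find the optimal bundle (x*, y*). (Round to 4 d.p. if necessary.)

Set MRS = P_x/P_y: 2·x^(−1/2) = P_x/P_y.
Thus x* = (2·P_y/P_x)² — independent of M — with the rest of income spent on y.
Plugging in: x* = (2·1.8/2.6)² = 1.9172, y* = 199.453.

x* = 1.9172, y* = 199.453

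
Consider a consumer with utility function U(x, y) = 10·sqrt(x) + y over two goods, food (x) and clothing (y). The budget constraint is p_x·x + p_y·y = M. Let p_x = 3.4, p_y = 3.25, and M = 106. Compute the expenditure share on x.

share on x = 0.7327

Set MRS = p_x/p_y: 5·x^(−1/2) = p_x/p_y.
Solve: √x = 5·p_y/p_x, so x*(p_x,p_y) = (5·p_y/p_x)², and y* = (M − p_x·x*)/p_y.
Plugging in: x* = (5·3.25/3.4)² = 22.8428, y* = 8.7183.
Expenditure on x: 3.4·22.8428 = 77.6654; share = 0.7327.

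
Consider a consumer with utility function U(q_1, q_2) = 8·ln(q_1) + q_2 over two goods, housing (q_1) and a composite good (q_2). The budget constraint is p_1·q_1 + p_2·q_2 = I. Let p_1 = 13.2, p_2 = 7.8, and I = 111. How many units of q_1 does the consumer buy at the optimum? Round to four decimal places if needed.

q_1* = 4.7273

MU_q_1 = 8/q_1, MU_q_2 = 1. Tangency: 8/q_1 = p_1/p_2.
So q_1*(p_1,p_2) = 8·p_2/p_1, independent of income; and q_2* = (I − 8·p_2)/p_2.
At the given prices: q_1* = 8·7.8/13.2 = 4.7273.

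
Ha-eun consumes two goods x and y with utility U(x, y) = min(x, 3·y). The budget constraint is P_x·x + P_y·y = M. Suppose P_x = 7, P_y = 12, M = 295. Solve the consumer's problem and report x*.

x* = 26.8182

Here 3·7 + 12 = 33, giving x* = 26.8182.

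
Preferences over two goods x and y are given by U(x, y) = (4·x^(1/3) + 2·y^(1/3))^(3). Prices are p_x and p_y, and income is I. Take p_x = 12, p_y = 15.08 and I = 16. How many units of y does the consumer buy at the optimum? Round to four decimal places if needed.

MRS = MU_x/MU_y = 2·(y/x)^(2/3). Set equal to p_x/p_y.
Hence y/x = ((1/2)·p_x/p_y)^(1/(2/3)), i.e. raised to the 1.5 power.
With the ratio pinned down, the budget gives x* = I/(p_x + p_y·(y/x)) and y* = (y/x)·x*.
Numerically y/x = 0.250972, so x* = 16/(12 + 15.08·0.250972) = 1.0136 and y* = 0.250972·1.0136 = 0.2544.

y* = 0.2544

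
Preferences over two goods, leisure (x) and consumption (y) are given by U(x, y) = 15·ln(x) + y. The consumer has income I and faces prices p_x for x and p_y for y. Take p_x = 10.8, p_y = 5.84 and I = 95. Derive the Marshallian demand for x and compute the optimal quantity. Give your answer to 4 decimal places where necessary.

Set MRS = p_x/p_y: (15/x)/1 = p_x/p_y.
So x*(p_x,p_y) = 15·p_y/p_x, independent of income; and y* = (I − 15·p_y)/p_y.
At the given prices: x* = 15·5.84/10.8 = 8.1111.

x* = 8.1111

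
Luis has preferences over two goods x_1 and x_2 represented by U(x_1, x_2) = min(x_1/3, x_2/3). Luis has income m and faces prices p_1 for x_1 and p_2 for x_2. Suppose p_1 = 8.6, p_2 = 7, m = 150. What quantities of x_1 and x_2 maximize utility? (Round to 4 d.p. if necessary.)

x_1* = 9.6154, x_2* = 9.6154

Leontief preferences: the optimum is at the kink where x_1/3 = x_2/3, i.e. x_2 = x_1.
Budget: p_1·x_1 + p_2·x_1 = m, so (3·p_1 + 3·p_2)·x_1 = 3·m.
Demand: x_1*(p_1,p_2,m) = 3·m/(3·p_1 + 3·p_2), x_2* = 3·m/(3·p_1 + 3·p_2).
Here 3·8.6 + 3·7 = 46.8, giving x_1* = 9.6154 and x_2* = 9.6154.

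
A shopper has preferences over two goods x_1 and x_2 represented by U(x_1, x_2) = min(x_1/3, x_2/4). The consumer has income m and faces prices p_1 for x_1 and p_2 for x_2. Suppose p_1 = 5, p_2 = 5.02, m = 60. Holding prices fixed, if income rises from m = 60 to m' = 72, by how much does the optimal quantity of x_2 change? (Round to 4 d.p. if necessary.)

Δx_2* = 1.3683

Here 3·5 + 4·5.02 = 35.08, giving x_2* = 6.8415.
At m' = 72: x_2* = 8.2098. Change: 8.2098 − 6.8415 = 1.3683.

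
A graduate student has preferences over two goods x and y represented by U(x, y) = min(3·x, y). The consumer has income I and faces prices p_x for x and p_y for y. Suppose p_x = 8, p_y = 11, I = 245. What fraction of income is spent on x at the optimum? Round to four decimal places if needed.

With perfect complements, no substitution: consume in ratio x:y = 1:3.
Budget: p_x·x + p_y·3·x = I, so (p_x + 3·p_y)·x = I.
Demand: x*(p_x,p_y,I) = I/(p_x + 3·p_y), y* = 3·I/(p_x + 3·p_y).
Here 8 + 3·11 = 41, giving x* = 5.9756 and y* = 17.9268.
Expenditure on x: 8·5.9756 = 47.8049; share = 0.1951.

share on x = 0.1951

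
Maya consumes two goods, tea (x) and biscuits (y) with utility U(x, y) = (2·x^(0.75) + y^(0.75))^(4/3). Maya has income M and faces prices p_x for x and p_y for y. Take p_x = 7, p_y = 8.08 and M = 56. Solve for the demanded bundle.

x* = 7.6876, y* = 0.2707

From the CES first-order condition, 2·(y/x)^(0.25) = p_x/p_y.
Solve for the ratio: y/x = [(1/2)·p_x/p_y]^(4).
With the ratio pinned down, the budget gives x* = M/(p_x + p_y·(y/x)) and y* = (y/x)·x*.
Numerically y/x = 0.035207, so x* = 56/(7 + 8.08·0.035207) = 7.6876 and y* = 0.035207·7.6876 = 0.2707.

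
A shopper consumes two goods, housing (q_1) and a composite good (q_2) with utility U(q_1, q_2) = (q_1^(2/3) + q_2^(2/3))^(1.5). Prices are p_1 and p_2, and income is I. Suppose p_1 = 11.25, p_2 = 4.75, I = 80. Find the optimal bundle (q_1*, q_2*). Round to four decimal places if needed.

q_1* = 1.0759, q_2* = 14.2939

Numerically q_2/q_1 = 13.285464, so q_1* = 80/(11.25 + 4.75·13.285464) = 1.0759 and q_2* = 13.285464·1.0759 = 14.2939.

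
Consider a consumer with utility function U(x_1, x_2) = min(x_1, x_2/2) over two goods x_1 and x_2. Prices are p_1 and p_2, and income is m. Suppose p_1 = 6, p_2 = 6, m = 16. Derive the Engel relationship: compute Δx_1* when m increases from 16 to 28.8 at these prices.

Leontief preferences: the optimum is at the kink where x_1/1 = x_2/2, i.e. x_2 = 2·x_1.
Budget: p_1·x_1 + p_2·2·x_1 = m, so (p_1 + 2·p_2)·x_1 = m.
Demand: x_1*(p_1,p_2,m) = m/(p_1 + 2·p_2), x_2* = 2·m/(p_1 + 2·p_2).
Here 6 + 2·6 = 18, giving x_1* = 0.8889.
At m' = 28.8: x_1* = 1.6. Change: 1.6 − 0.8889 = 0.7111.

Δx_1* = 0.7111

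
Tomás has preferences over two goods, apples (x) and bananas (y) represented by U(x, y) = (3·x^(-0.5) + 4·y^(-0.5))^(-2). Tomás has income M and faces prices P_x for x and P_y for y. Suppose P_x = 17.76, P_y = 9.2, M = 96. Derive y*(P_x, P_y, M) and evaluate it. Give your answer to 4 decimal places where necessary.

MRS = MU_x/MU_y = (3/4)·(y/x)^(1.5). Set equal to P_x/P_y.
Hence y/x = ((4/3)·P_x/P_y)^(1/(1.5)), i.e. raised to the 2/3 power.
Substitute y = (y/x)·x into the budget: x* = M/(P_x + P_y·(y/x)).
Numerically y/x = 1.878146, so x* = 96/(17.76 + 9.2·1.878146) = 2.7398 and y* = 1.878146·2.7398 = 5.1458.

y* = 5.1458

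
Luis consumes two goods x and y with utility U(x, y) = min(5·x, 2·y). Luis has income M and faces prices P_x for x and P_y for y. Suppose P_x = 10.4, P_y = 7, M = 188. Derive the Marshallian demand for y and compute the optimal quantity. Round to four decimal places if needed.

Leontief preferences: the optimum is at the kink where x/2 = y/5, i.e. y = (5/2)·x.
Budget: P_x·x + P_y·(5/2)·x = M, so (2·P_x + 5·P_y)·x = 2·M.
Demand: x*(P_x,P_y,M) = 2·M/(2·P_x + 5·P_y), y* = 5·M/(2·P_x + 5·P_y).
Here 2·10.4 + 5·7 = 55.8, giving y* = 16.8459.

y* = 16.8459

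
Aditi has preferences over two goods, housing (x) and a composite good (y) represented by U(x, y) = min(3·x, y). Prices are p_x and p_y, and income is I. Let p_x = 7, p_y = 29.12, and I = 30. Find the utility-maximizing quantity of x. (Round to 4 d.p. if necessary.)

Leontief preferences: the optimum is at the kink where x/1 = y/3, i.e. y = 3·x.
Budget: p_x·x + p_y·3·x = I, so (p_x + 3·p_y)·x = I.
Demand: x*(p_x,p_y,I) = I/(p_x + 3·p_y), y* = 3·I/(p_x + 3·p_y).
Here 7 + 3·29.12 = 94.36, giving x* = 0.3179.

x* = 0.3179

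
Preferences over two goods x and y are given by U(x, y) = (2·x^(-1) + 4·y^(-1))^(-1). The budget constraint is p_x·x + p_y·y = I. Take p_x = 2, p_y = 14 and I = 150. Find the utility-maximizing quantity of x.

x* = 15.8173

MU_x ∝ 2·x^(-2), MU_y ∝ 4·y^(-2), so MRS = (1/2)·(y/x)^(2) = p_x/p_y.
Hence y/x = (2·p_x/p_y)^(1/(2)), i.e. raised to the 0.5 power.
Substitute y = (y/x)·x into the budget: x* = I/(p_x + p_y·(y/x)).
Numerically y/x = 0.534522, so x* = 150/(2 + 14·0.534522) = 15.8173.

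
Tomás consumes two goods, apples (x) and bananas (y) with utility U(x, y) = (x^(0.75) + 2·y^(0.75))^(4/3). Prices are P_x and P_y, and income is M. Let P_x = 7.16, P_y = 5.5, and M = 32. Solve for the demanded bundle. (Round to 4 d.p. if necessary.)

With the ratio pinned down, the budget gives x* = M/(P_x + P_y·(y/x)) and y* = (y/x)·x*.
Numerically y/x = 45.953788, so x* = 32/(7.16 + 5.5·45.953788) = 0.1231 and y* = 45.953788·0.1231 = 5.6579.

x* = 0.1231, y* = 5.6579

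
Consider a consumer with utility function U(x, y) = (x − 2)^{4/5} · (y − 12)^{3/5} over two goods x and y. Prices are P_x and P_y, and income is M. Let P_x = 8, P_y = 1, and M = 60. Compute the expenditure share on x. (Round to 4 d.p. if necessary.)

share on x = 0.5714

Discretionary income = 60 − 2·8 − 12·1 = 32; x* = 2 + 4/7·32/8 = 4.2857; y* = 12 + 3/7·32/1 = 25.7143.
Expenditure on x: 8·4.2857 = 34.2857; share = 0.5714.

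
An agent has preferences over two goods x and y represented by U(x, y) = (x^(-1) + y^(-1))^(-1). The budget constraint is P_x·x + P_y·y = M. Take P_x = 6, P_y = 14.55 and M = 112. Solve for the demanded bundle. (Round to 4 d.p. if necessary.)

x* = 7.2995, y* = 4.6875

From the CES first-order condition, (y/x)^(2) = P_x/P_y.
Solve for the ratio: y/x = [P_x/P_y]^(0.5).
Substitute y = (y/x)·x into the budget: x* = M/(P_x + P_y·(y/x)).
Numerically y/x = 0.642161, so x* = 112/(6 + 14.55·0.642161) = 7.2995 and y* = 0.642161·7.2995 = 4.6875.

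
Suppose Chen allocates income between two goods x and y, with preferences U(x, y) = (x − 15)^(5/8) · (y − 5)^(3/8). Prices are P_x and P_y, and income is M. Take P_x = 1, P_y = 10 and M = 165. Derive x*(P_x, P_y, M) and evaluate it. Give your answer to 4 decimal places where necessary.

x* = 77.5

This is Cobb-Douglas in (x−15, y−5): tangency gives 0.625·P_y·(y−5) = 0.375·P_x·(x−15).
Substituting into the budget: x* = 15 + 0.625·(M − 15·P_x − 5·P_y)/P_x, and y* = 5 + 0.375·(…)/P_y.
Discretionary income = 165 − 15·1 − 5·10 = 100; x* = 15 + 0.625·100/1 = 77.5.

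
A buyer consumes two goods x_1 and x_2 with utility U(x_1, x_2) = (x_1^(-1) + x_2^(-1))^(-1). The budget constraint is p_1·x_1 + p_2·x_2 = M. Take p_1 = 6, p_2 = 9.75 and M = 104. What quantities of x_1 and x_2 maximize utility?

x_1* = 7.6199, x_2* = 5.9775

With the ratio pinned down, the budget gives x_1* = M/(p_1 + p_2·(x_2/x_1)) and x_2* = (x_2/x_1)·x_1*.
Numerically x_2/x_1 = 0.784465, so x_1* = 104/(6 + 9.75·0.784465) = 7.6199 and x_2* = 0.784465·7.6199 = 5.9775.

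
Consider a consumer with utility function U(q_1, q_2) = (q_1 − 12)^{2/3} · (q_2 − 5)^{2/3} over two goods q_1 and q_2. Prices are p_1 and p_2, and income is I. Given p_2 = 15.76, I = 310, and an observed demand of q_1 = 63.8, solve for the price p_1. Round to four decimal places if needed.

This is Cobb-Douglas in (q_1−12, q_2−5): tangency gives 2/3·p_2·(q_2−5) = 2/3·p_1·(q_1−12).
Substituting into the budget: q_1* = 12 + 0.5·(I − 12·p_1 − 5·p_2)/p_1, and q_2* = 5 + 0.5·(…)/p_2.
Set q_1* = 63.8 in the demand function and solve for p_1: p_1 = 2.

p_1 = 2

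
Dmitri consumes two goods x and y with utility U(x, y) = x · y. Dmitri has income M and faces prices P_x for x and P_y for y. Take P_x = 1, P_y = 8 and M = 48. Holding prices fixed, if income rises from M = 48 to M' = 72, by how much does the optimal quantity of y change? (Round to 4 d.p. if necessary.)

Δy* = 1.5

Tangency: MRS = y/x = P_x/P_y.
So P_y·y = P_x·x; combined with the budget, a share 0.5 of income goes to x.
Demand: x*(P_x,P_y,M) = 0.5·M/P_x and y* = 0.5·M/P_y.
At P_x=1, P_y=8, M=48: y* = 0.5·48/8 = 3.
At M' = 72: y* = 4.5. Change: 4.5 − 3 = 1.5.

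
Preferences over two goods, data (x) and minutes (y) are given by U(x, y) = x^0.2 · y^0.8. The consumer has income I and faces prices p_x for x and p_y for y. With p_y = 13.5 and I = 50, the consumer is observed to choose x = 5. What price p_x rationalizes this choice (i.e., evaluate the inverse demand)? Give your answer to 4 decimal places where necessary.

p_x = 2

Tangency: MRS = (1/4)·y/x = p_x/p_y.
Rearranging, p_y·y = 4·p_x·x. Substituting into the budget gives p_x·x·(1 + 4) = I.
Demand: x*(p_x,p_y,I) = 0.2·I/p_x and y* = 0.8·I/p_y.
Set x* = 5 in the demand function and solve for p_x: p_x = 2.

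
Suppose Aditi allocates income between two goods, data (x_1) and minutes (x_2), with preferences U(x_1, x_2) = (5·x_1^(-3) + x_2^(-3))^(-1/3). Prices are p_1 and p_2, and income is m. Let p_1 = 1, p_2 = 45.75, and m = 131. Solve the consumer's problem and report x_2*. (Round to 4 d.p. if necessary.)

Numerically x_2/x_1 = 0.257134, so x_1* = 131/(1 + 45.75·0.257134) = 10.2633 and x_2* = 0.257134·10.2633 = 2.6391.

x_2* = 2.6391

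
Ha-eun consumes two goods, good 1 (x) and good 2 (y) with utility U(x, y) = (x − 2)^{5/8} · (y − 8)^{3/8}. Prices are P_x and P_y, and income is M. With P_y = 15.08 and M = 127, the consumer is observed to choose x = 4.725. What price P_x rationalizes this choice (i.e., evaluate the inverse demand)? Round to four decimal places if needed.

Let x' = x−2, y' = y−8. MRS = (5/3)·y'/x' = P_x/P_y.
Substituting into the budget: x* = 2 + 0.625·(M − 2·P_x − 8·P_y)/P_x, and y* = 8 + 0.375·(…)/P_y.
Set x* = 4.725 in the demand function and solve for P_x: P_x = 1.

P_x = 1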